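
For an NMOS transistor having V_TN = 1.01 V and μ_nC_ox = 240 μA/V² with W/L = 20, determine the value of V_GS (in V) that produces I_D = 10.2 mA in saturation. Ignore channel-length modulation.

k_n = μ_nC_ox · (W/L) = 4.8 mA/V².
In saturation I_D = ½ k_n (V_GS − V_TN)², so V_GS − V_TN = √(2 I_D / k_n) = √(2 × 10.2 / 4.8) = 2.06 V.
V_GS = 1.01 + 2.06 = 3.07 V.

V_GS = 3.07 V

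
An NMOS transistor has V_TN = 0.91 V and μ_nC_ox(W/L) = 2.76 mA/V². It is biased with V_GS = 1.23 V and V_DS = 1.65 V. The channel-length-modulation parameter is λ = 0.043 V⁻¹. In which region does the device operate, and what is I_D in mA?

Saturation; I_D = 0.151 mA

V_ov = V_GS − V_TN = 1.23 − 0.91 = 0.32 V.
Since V_DS = 1.65 V ≥ V_ov = 0.32 V, the device is in saturation.
I_D = ½ k_n V_ov² (1 + λ V_DS) = 0.5 × 2.76 × 0.32² × (1 + 0.043 × 1.65) = 0.151 mA.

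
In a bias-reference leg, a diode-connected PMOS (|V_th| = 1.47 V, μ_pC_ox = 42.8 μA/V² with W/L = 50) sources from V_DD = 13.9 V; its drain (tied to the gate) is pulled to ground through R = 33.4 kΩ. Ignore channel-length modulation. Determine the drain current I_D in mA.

With gate tied to drain, V_SG = V_SD ≥ V_SG − |V_th|, so the device is in saturation.
k_p = μ_pC_ox · (W/L) = 2.14 mA/V².
KCL at the drain: ½ k_p (V_SG − |V_th|)² = (V_DD − V_SG)/R.
Let x = V_SG − 1.47. Then 35.7 x² + x − 12.43 = 0, giving x = 0.576 V (positive root), so V_SG = 2.05 V.
I_D = (V_DD − V_SG)/R = (13.9 − 2.05) / 33.4 = 0.355 mA.

I_D = 0.355 mA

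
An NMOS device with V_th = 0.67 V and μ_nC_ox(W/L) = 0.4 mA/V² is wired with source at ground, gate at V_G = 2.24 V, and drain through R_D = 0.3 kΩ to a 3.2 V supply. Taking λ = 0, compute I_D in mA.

I_D = 0.493 mA

V_GS = V_G = 2.24 V, so V_ov = 2.24 − 0.67 = 1.57 V.
Assume saturation: I_D = ½ k_n V_ov² = 0.5 × 0.4 × 1.57² = 0.493 mA, giving V_DS = V_DD − I_D R_D = 3.2 − 0.493 × 0.3 = 3.05 V.
V_DS = 3.05 V ≥ V_ov = 1.57 V, confirming saturation.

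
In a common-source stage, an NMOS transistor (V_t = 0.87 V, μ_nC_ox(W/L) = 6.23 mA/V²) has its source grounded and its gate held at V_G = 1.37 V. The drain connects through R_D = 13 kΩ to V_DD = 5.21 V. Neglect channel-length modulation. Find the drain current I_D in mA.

V_GS = V_G = 1.37 V, so V_ov = 1.37 − 0.87 = 0.5 V.
Assume saturation: I_D = ½ k_n V_ov² = 0.5 × 6.23 × 0.5² = 0.779 mA, giving V_DS = V_DD − I_D R_D = 5.21 − 0.779 × 13 = -4.91 V.
But -4.91 V < V_ov = 0.5 V, so the device is actually in triode.
In triode I_D = k_n[V_ov V_DS − ½ V_DS²] and I_D = (V_DD − V_DS)/R_D. Equating: 40.5 V_DS² − 41.5 V_DS + 5.21 = 0, giving V_DS = 0.147 V (the root below V_ov).
I_D = (5.21 − 0.147) / 13 = 0.389 mA.

I_D = 0.389 mA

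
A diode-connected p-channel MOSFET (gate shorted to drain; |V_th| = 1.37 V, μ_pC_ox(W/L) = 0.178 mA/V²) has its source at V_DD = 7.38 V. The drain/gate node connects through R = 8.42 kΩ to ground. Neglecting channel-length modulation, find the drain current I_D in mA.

With gate tied to drain, V_SG = V_SD ≥ V_SG − |V_th|, so the device is in saturation.
KCL at the drain: ½ k_p (V_SG − |V_th|)² = (V_DD − V_SG)/R.
Let x = V_SG − 1.37. Then 0.749 x² + x − 6.01 = 0, giving x = 2.24 V (positive root), so V_SG = 3.61 V.
I_D = (V_DD − V_SG)/R = (7.38 − 3.61) / 8.42 = 0.447 mA.

I_D = 0.447 mA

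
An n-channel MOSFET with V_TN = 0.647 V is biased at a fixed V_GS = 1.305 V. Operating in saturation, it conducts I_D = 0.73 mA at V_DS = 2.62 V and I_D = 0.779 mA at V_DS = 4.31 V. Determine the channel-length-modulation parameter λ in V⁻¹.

With V_GS fixed, I_D ∝ (1 + λ V_DS) in saturation, so I_D2/I_D1 = (1 + λ V_DS2)/(1 + λ V_DS1).
0.779/0.73 = 1.067 = (1 + 4.31 λ)/(1 + 2.62 λ).
Solving: λ (I_D1 V_DS2 − I_D2 V_DS1) = I_D2 − I_D1, so λ = (0.779 − 0.73) / (0.73 × 4.31 − 0.779 × 2.62) = 0.049 / 1.11 = 0.0443 V⁻¹.

λ = 0.0443 V⁻¹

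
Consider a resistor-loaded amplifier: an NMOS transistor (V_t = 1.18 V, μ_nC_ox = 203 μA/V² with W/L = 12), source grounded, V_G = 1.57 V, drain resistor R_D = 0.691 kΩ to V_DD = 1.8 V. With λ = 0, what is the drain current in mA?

I_D = 0.185 mA

V_GS = V_G = 1.57 V, so V_ov = 1.57 − 1.18 = 0.39 V.
k_n = μ_nC_ox · (W/L) = 2.436 mA/V².
Assume saturation: I_D = ½ k_n V_ov² = 0.5 × 2.436 × 0.39² = 0.185 mA, giving V_DS = V_DD − I_D R_D = 1.8 − 0.185 × 0.691 = 1.67 V.
V_DS = 1.67 V ≥ V_ov = 0.39 V, confirming saturation.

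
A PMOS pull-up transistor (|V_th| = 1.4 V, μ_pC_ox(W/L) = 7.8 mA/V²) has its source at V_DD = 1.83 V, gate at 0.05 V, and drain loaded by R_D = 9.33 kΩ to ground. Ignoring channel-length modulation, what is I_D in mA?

I_D = 0.189 mA

V_SG = V_DD − V_G = 1.83 − 0.05 = 1.78 V, so V_ov = 1.78 − 1.4 = 0.38 V.
Assume saturation: I_D = ½ k_p V_ov² = 0.5 × 7.8 × 0.38² = 0.563 mA, giving V_SD = V_DD − I_D R_D = 1.83 − 0.563 × 9.33 = -3.42 V.
But -3.42 V < V_ov = 0.38 V, so the device is actually in triode.
In triode I_D = k_p[V_ov V_SD − ½ V_SD²] and I_D = (V_DD − V_SD)/R_D. Equating: 36.4 V_SD² − 28.65 V_SD + 1.83 = 0, giving V_SD = 0.0701 V (the root below V_ov).
I_D = (1.83 − 0.0701) / 9.33 = 0.189 mA.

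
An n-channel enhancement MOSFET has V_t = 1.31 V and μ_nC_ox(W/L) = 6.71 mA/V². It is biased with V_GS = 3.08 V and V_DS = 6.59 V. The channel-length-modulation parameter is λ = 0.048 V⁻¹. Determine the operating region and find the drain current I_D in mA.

Saturation; I_D = 13.8 mA

V_ov = V_GS − V_t = 3.08 − 1.31 = 1.77 V.
Since V_DS = 6.59 V ≥ V_ov = 1.77 V, the device is in saturation.
I_D = ½ k_n V_ov² (1 + λ V_DS) = 0.5 × 6.71 × 1.77² × (1 + 0.048 × 6.59) = 13.8 mA.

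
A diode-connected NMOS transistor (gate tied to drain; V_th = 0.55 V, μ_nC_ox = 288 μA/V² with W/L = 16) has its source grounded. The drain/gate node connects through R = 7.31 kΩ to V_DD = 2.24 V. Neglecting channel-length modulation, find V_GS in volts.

With gate tied to drain, V_GS = V_DS ≥ V_GS − V_th, so the device is in saturation.
k_n = μ_nC_ox · (W/L) = 4.608 mA/V².
KCL at the drain: ½ k_n (V_GS − V_th)² = (V_DD − V_GS)/R.
Let x = V_GS − 0.55. Then 16.8 x² + x − 1.69 = 0, giving x = 0.288 V (positive root), so V_GS = 0.838 V.
I_D = (V_DD − V_GS)/R = (2.24 − 0.838) / 7.31 = 0.192 mA.

V_GS = 0.838 V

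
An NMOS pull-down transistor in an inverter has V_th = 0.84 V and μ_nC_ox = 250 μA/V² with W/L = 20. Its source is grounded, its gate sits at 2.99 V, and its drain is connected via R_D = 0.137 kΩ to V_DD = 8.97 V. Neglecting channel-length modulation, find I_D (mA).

I_D = 11.6 mA

V_GS = V_G = 2.99 V, so V_ov = 2.99 − 0.84 = 2.15 V.
k_n = μ_nC_ox · (W/L) = 5 mA/V².
Assume saturation: I_D = ½ k_n V_ov² = 0.5 × 5 × 2.15² = 11.6 mA, giving V_DS = V_DD − I_D R_D = 8.97 − 11.6 × 0.137 = 7.39 V.
V_DS = 7.39 V ≥ V_ov = 2.15 V, confirming saturation.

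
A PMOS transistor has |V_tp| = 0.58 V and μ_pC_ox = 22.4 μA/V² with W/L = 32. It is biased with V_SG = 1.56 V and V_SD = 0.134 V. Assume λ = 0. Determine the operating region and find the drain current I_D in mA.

k_p = μ_pC_ox · (W/L) = 0.7168 mA/V².
V_ov = V_SG − |V_tp| = 1.56 − 0.58 = 0.98 V.
Since V_SD = 0.134 V < V_ov = 0.98 V, the device is in the triode region.
I_D = k_p [V_ov · V_SD − ½ V_SD²] = 0.7168 × [0.98 × 0.134 − 0.5 × 0.134²] = 0.0877 mA.

Triode; I_D = 0.0877 mA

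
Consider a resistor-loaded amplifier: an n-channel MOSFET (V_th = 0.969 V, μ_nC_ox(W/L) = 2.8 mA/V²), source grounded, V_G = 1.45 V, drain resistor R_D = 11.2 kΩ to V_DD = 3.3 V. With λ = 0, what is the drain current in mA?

V_GS = V_G = 1.45 V, so V_ov = 1.45 − 0.969 = 0.481 V.
Assume saturation: I_D = ½ k_n V_ov² = 0.5 × 2.8 × 0.481² = 0.324 mA, giving V_DS = V_DD − I_D R_D = 3.3 − 0.324 × 11.2 = -0.328 V.
But -0.328 V < V_ov = 0.481 V, so the device is actually in triode.
In triode I_D = k_n[V_ov V_DS − ½ V_DS²] and I_D = (V_DD − V_DS)/R_D. Equating: 15.7 V_DS² − 16.08 V_DS + 3.3 = 0, giving V_DS = 0.284 V (the root below V_ov).
I_D = (3.3 − 0.284) / 11.2 = 0.269 mA.

I_D = 0.269 mA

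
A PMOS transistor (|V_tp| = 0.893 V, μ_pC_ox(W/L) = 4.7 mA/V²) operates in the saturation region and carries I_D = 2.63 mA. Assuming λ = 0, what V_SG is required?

In saturation I_D = ½ k_p (V_SG − |V_tp|)², so V_SG − |V_tp| = √(2 I_D / k_p) = √(2 × 2.63 / 4.7) = 1.06 V.
V_SG = 0.893 + 1.06 = 1.95 V.

V_SG = 1.95 V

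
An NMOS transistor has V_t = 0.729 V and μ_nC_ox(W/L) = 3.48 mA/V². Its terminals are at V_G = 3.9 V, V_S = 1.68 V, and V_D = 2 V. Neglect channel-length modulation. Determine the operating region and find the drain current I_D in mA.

V_GS = V_G − V_S = 3.9 − 1.68 = 2.22 V; V_DS = V_D − V_S = 2 − 1.68 = 0.32 V.
V_ov = V_GS − V_t = 2.22 − 0.729 = 1.49 V.
Since V_DS = 0.32 V < V_ov = 1.49 V, the device is in the triode region.
I_D = k_n [V_ov · V_DS − ½ V_DS²] = 3.48 × [1.49 × 0.32 − 0.5 × 0.32²] = 1.48 mA.

Triode; I_D = 1.48 mA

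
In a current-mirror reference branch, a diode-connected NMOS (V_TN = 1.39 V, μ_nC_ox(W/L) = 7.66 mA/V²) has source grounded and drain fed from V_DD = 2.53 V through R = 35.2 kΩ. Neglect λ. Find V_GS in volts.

V_GS = 1.48 V

With gate tied to drain, V_GS = V_DS ≥ V_GS − V_TN, so the device is in saturation.
KCL at the drain: ½ k_n (V_GS − V_TN)² = (V_DD − V_GS)/R.
Let x = V_GS − 1.39. Then 135 x² + x − 1.14 = 0, giving x = 0.0883 V (positive root), so V_GS = 1.48 V.
I_D = (V_DD − V_GS)/R = (2.53 − 1.48) / 35.2 = 0.0299 mA.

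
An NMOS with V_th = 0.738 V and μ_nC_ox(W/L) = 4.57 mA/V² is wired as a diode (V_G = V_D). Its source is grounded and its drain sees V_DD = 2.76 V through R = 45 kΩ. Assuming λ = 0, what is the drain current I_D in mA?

I_D = 0.0419 mA

With gate tied to drain, V_GS = V_DS ≥ V_GS − V_th, so the device is in saturation.
KCL at the drain: ½ k_n (V_GS − V_th)² = (V_DD − V_GS)/R.
Let x = V_GS − 0.738. Then 103 x² + x − 2.022 = 0, giving x = 0.135 V (positive root), so V_GS = 0.873 V.
I_D = (V_DD − V_GS)/R = (2.76 − 0.873) / 45 = 0.0419 mA.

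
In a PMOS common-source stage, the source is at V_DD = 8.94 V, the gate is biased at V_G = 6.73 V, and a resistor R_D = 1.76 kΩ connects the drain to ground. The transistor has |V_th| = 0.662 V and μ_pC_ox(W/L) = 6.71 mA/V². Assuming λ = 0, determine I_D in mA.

I_D = 4.76 mA

V_SG = V_DD − V_G = 8.94 − 6.73 = 2.21 V, so V_ov = 2.21 − 0.662 = 1.55 V.
Assume saturation: I_D = ½ k_p V_ov² = 0.5 × 6.71 × 1.55² = 8.04 mA, giving V_SD = V_DD − I_D R_D = 8.94 − 8.04 × 1.76 = -5.21 V.
But -5.21 V < V_ov = 1.55 V, so the device is actually in triode.
In triode I_D = k_p[V_ov V_SD − ½ V_SD²] and I_D = (V_DD − V_SD)/R_D. Equating: 5.9 V_SD² − 19.28 V_SD + 8.94 = 0, giving V_SD = 0.56 V (the root below V_ov).
I_D = (8.94 − 0.56) / 1.76 = 4.76 mA.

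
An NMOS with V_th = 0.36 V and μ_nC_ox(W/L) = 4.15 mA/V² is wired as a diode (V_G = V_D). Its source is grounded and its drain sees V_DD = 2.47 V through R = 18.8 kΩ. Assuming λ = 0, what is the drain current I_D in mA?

I_D = 0.101 mA

With gate tied to drain, V_GS = V_DS ≥ V_GS − V_th, so the device is in saturation.
KCL at the drain: ½ k_n (V_GS − V_th)² = (V_DD − V_GS)/R.
Let x = V_GS − 0.36. Then 39 x² + x − 2.11 = 0, giving x = 0.22 V (positive root), so V_GS = 0.58 V.
I_D = (V_DD − V_GS)/R = (2.47 − 0.58) / 18.8 = 0.101 mA.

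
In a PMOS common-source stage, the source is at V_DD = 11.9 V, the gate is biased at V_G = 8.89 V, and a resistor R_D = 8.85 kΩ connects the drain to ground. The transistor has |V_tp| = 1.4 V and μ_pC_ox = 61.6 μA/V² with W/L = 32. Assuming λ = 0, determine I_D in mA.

I_D = 1.29 mA

V_SG = V_DD − V_G = 11.9 − 8.89 = 3.01 V, so V_ov = 3.01 − 1.4 = 1.61 V.
k_p = μ_pC_ox · (W/L) = 1.971 mA/V².
Assume saturation: I_D = ½ k_p V_ov² = 0.5 × 1.971 × 1.61² = 2.55 mA, giving V_SD = V_DD − I_D R_D = 11.9 − 2.55 × 8.85 = -10.7 V.
But -10.7 V < V_ov = 1.61 V, so the device is actually in triode.
In triode I_D = k_p[V_ov V_SD − ½ V_SD²] and I_D = (V_DD − V_SD)/R_D. Equating: 8.72 V_SD² − 29.09 V_SD + 11.9 = 0, giving V_SD = 0.477 V (the root below V_ov).
I_D = (11.9 − 0.477) / 8.85 = 1.29 mA.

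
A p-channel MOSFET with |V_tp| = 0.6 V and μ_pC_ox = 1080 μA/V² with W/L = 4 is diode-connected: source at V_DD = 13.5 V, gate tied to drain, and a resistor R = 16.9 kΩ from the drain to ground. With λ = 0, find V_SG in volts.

With gate tied to drain, V_SG = V_SD ≥ V_SG − |V_tp|, so the device is in saturation.
k_p = μ_pC_ox · (W/L) = 4.32 mA/V².
KCL at the drain: ½ k_p (V_SG − |V_tp|)² = (V_DD − V_SG)/R.
Let x = V_SG − 0.6. Then 36.5 x² + x − 12.9 = 0, giving x = 0.581 V (positive root), so V_SG = 1.18 V.
I_D = (V_DD − V_SG)/R = (13.5 − 1.18) / 16.9 = 0.729 mA.

V_SG = 1.18 V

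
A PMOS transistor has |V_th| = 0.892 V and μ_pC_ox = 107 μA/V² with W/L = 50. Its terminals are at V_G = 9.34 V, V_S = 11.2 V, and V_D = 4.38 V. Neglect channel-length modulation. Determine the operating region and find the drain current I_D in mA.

Saturation; I_D = 2.51 mA

V_SG = V_S − V_G = 11.2 − 9.34 = 1.86 V; V_SD = V_S − V_D = 11.2 − 4.38 = 6.82 V.
k_p = μ_pC_ox · (W/L) = 5.35 mA/V².
V_ov = V_SG − |V_th| = 1.86 − 0.892 = 0.968 V.
Since V_SD = 6.82 V ≥ V_ov = 0.968 V, the device is in saturation.
I_D = ½ k_p V_ov² = 0.5 × 5.35 × 0.968² = 2.51 mA.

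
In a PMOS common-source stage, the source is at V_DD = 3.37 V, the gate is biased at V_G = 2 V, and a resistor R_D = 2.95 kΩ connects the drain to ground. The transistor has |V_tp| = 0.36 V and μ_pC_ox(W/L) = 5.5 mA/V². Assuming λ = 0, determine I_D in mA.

I_D = 1.07 mA

V_SG = V_DD − V_G = 3.37 − 2 = 1.37 V, so V_ov = 1.37 − 0.36 = 1.01 V.
Assume saturation: I_D = ½ k_p V_ov² = 0.5 × 5.5 × 1.01² = 2.81 mA, giving V_SD = V_DD − I_D R_D = 3.37 − 2.81 × 2.95 = -4.91 V.
But -4.91 V < V_ov = 1.01 V, so the device is actually in triode.
In triode I_D = k_p[V_ov V_SD − ½ V_SD²] and I_D = (V_DD − V_SD)/R_D. Equating: 8.11 V_SD² − 17.39 V_SD + 3.37 = 0, giving V_SD = 0.215 V (the root below V_ov).
I_D = (3.37 − 0.215) / 2.95 = 1.07 mA.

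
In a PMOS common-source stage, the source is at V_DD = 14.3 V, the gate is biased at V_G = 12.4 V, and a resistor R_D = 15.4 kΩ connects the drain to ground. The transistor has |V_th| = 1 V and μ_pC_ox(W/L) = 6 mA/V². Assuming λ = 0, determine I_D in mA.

V_SG = V_DD − V_G = 14.3 − 12.4 = 1.9 V, so V_ov = 1.9 − 1 = 0.9 V.
Assume saturation: I_D = ½ k_p V_ov² = 0.5 × 6 × 0.9² = 2.43 mA, giving V_SD = V_DD − I_D R_D = 14.3 − 2.43 × 15.4 = -23.1 V.
But -23.1 V < V_ov = 0.9 V, so the device is actually in triode.
In triode I_D = k_p[V_ov V_SD − ½ V_SD²] and I_D = (V_DD − V_SD)/R_D. Equating: 46.2 V_SD² − 84.16 V_SD + 14.3 = 0, giving V_SD = 0.19 V (the root below V_ov).
I_D = (14.3 − 0.19) / 15.4 = 0.916 mA.

I_D = 0.916 mA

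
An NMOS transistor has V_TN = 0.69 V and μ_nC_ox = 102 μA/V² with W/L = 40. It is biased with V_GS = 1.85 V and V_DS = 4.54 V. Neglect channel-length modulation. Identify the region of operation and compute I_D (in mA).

k_n = μ_nC_ox · (W/L) = 4.08 mA/V².
V_ov = V_GS − V_TN = 1.85 − 0.69 = 1.16 V.
Since V_DS = 4.54 V ≥ V_ov = 1.16 V, the device is in saturation.
I_D = ½ k_n V_ov² = 0.5 × 4.08 × 1.16² = 2.75 mA.

Saturation; I_D = 2.75 mA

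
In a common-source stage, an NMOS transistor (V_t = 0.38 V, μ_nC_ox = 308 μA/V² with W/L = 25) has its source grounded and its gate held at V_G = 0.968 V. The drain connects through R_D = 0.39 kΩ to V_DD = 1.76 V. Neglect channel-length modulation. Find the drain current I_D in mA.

V_GS = V_G = 0.968 V, so V_ov = 0.968 − 0.38 = 0.588 V.
k_n = μ_nC_ox · (W/L) = 7.7 mA/V².
Assume saturation: I_D = ½ k_n V_ov² = 0.5 × 7.7 × 0.588² = 1.33 mA, giving V_DS = V_DD − I_D R_D = 1.76 − 1.33 × 0.39 = 1.24 V.
V_DS = 1.24 V ≥ V_ov = 0.588 V, confirming saturation.

I_D = 1.33 mA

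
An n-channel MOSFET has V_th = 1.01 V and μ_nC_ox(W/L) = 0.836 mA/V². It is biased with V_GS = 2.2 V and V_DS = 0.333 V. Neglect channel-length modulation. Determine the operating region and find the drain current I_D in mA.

Triode; I_D = 0.285 mA

V_ov = V_GS − V_th = 2.2 − 1.01 = 1.19 V.
Since V_DS = 0.333 V < V_ov = 1.19 V, the device is in the triode region.
I_D = k_n [V_ov · V_DS − ½ V_DS²] = 0.836 × [1.19 × 0.333 − 0.5 × 0.333²] = 0.285 mA.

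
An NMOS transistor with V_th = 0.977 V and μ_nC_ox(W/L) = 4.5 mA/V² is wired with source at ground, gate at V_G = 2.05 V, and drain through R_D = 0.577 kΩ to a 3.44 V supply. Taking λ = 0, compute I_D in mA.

I_D = 2.59 mA

V_GS = V_G = 2.05 V, so V_ov = 2.05 − 0.977 = 1.07 V.
Assume saturation: I_D = ½ k_n V_ov² = 0.5 × 4.5 × 1.07² = 2.59 mA, giving V_DS = V_DD − I_D R_D = 3.44 − 2.59 × 0.577 = 1.95 V.
V_DS = 1.95 V ≥ V_ov = 1.07 V, confirming saturation.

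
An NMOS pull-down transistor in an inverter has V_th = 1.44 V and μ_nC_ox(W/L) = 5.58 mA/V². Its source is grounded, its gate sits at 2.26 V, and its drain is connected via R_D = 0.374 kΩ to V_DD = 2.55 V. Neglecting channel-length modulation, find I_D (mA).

I_D = 1.88 mA

V_GS = V_G = 2.26 V, so V_ov = 2.26 − 1.44 = 0.82 V.
Assume saturation: I_D = ½ k_n V_ov² = 0.5 × 5.58 × 0.82² = 1.88 mA, giving V_DS = V_DD − I_D R_D = 2.55 − 1.88 × 0.374 = 1.85 V.
V_DS = 1.85 V ≥ V_ov = 0.82 V, confirming saturation.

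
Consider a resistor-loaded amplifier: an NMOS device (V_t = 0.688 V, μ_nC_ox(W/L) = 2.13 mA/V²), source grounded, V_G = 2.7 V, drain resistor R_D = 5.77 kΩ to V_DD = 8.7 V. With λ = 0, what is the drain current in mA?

I_D = 1.44 mA

V_GS = V_G = 2.7 V, so V_ov = 2.7 − 0.688 = 2.01 V.
Assume saturation: I_D = ½ k_n V_ov² = 0.5 × 2.13 × 2.01² = 4.31 mA, giving V_DS = V_DD − I_D R_D = 8.7 − 4.31 × 5.77 = -16.2 V.
But -16.2 V < V_ov = 2.01 V, so the device is actually in triode.
In triode I_D = k_n[V_ov V_DS − ½ V_DS²] and I_D = (V_DD − V_DS)/R_D. Equating: 6.15 V_DS² − 25.73 V_DS + 8.7 = 0, giving V_DS = 0.371 V (the root below V_ov).
I_D = (8.7 − 0.371) / 5.77 = 1.44 mA.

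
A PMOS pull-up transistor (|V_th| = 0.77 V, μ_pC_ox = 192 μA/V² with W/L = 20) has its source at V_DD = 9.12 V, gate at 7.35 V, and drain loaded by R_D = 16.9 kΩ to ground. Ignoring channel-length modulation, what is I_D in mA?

I_D = 0.531 mA

V_SG = V_DD − V_G = 9.12 − 7.35 = 1.77 V, so V_ov = 1.77 − 0.77 = 1 V.
k_p = μ_pC_ox · (W/L) = 3.84 mA/V².
Assume saturation: I_D = ½ k_p V_ov² = 0.5 × 3.84 × 1² = 1.92 mA, giving V_SD = V_DD − I_D R_D = 9.12 − 1.92 × 16.9 = -23.3 V.
But -23.3 V < V_ov = 1 V, so the device is actually in triode.
In triode I_D = k_p[V_ov V_SD − ½ V_SD²] and I_D = (V_DD − V_SD)/R_D. Equating: 32.4 V_SD² − 65.9 V_SD + 9.12 = 0, giving V_SD = 0.149 V (the root below V_ov).
I_D = (9.12 − 0.149) / 16.9 = 0.531 mA.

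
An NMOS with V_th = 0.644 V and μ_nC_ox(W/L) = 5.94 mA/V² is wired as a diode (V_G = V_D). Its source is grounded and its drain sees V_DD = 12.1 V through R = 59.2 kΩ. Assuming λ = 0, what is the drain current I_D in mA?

With gate tied to drain, V_GS = V_DS ≥ V_GS − V_th, so the device is in saturation.
KCL at the drain: ½ k_n (V_GS − V_th)² = (V_DD − V_GS)/R.
Let x = V_GS − 0.644. Then 176 x² + x − 11.46 = 0, giving x = 0.252 V (positive root), so V_GS = 0.896 V.
I_D = (V_DD − V_GS)/R = (12.1 − 0.896) / 59.2 = 0.189 mA.

I_D = 0.189 mA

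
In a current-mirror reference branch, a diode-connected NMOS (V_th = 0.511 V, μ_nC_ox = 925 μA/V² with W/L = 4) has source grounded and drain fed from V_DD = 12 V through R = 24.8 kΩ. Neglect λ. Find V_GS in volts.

V_GS = 1.00 V

With gate tied to drain, V_GS = V_DS ≥ V_GS − V_th, so the device is in saturation.
k_n = μ_nC_ox · (W/L) = 3.7 mA/V².
KCL at the drain: ½ k_n (V_GS − V_th)² = (V_DD − V_GS)/R.
Let x = V_GS − 0.511. Then 45.9 x² + x − 11.49 = 0, giving x = 0.49 V (positive root), so V_GS = 1 V.
I_D = (V_DD − V_GS)/R = (12 − 1) / 24.8 = 0.444 mA.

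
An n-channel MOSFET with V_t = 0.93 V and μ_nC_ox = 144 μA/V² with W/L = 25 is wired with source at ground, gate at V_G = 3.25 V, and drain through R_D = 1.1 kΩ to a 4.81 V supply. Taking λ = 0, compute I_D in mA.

I_D = 3.89 mA

V_GS = V_G = 3.25 V, so V_ov = 3.25 − 0.93 = 2.32 V.
k_n = μ_nC_ox · (W/L) = 3.6 mA/V².
Assume saturation: I_D = ½ k_n V_ov² = 0.5 × 3.6 × 2.32² = 9.69 mA, giving V_DS = V_DD − I_D R_D = 4.81 − 9.69 × 1.1 = -5.85 V.
But -5.85 V < V_ov = 2.32 V, so the device is actually in triode.
In triode I_D = k_n[V_ov V_DS − ½ V_DS²] and I_D = (V_DD − V_DS)/R_D. Equating: 1.98 V_DS² − 10.19 V_DS + 4.81 = 0, giving V_DS = 0.526 V (the root below V_ov).
I_D = (4.81 − 0.526) / 1.1 = 3.89 mA.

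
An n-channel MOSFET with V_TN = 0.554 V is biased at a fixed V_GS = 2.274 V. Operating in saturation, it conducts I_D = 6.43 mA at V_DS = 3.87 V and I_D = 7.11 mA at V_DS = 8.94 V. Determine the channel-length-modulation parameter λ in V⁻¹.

With V_GS fixed, I_D ∝ (1 + λ V_DS) in saturation, so I_D2/I_D1 = (1 + λ V_DS2)/(1 + λ V_DS1).
7.11/6.43 = 1.106 = (1 + 8.94 λ)/(1 + 3.87 λ).
Solving: λ (I_D1 V_DS2 − I_D2 V_DS1) = I_D2 − I_D1, so λ = (7.11 − 6.43) / (6.43 × 8.94 − 7.11 × 3.87) = 0.68 / 30 = 0.0227 V⁻¹.

λ = 0.0227 V⁻¹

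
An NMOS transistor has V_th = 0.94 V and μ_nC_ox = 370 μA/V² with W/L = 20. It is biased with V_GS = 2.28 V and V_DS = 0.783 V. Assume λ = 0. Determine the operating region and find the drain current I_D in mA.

Triode; I_D = 5.50 mA

k_n = μ_nC_ox · (W/L) = 7.4 mA/V².
V_ov = V_GS − V_th = 2.28 − 0.94 = 1.34 V.
Since V_DS = 0.783 V < V_ov = 1.34 V, the device is in the triode region.
I_D = k_n [V_ov · V_DS − ½ V_DS²] = 7.4 × [1.34 × 0.783 − 0.5 × 0.783²] = 5.5 mA.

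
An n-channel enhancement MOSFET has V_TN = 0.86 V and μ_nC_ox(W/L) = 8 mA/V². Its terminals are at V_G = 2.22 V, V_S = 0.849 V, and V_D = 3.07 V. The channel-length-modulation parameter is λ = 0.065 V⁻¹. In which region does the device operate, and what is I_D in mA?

V_GS = V_G − V_S = 2.22 − 0.849 = 1.37 V; V_DS = V_D − V_S = 3.07 − 0.849 = 2.22 V.
V_ov = V_GS − V_TN = 1.37 − 0.86 = 0.511 V.
Since V_DS = 2.22 V ≥ V_ov = 0.511 V, the device is in saturation.
I_D = ½ k_n V_ov² (1 + λ V_DS) = 0.5 × 8 × 0.511² × (1 + 0.065 × 2.22) = 1.2 mA.

Saturation; I_D = 1.20 mA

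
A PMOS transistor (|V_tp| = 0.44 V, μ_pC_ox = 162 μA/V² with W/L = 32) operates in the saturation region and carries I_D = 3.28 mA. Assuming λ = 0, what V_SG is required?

V_SG = 1.56 V

k_p = μ_pC_ox · (W/L) = 5.184 mA/V².
In saturation I_D = ½ k_p (V_SG − |V_tp|)², so V_SG − |V_tp| = √(2 I_D / k_p) = √(2 × 3.28 / 5.184) = 1.12 V.
V_SG = 0.44 + 1.12 = 1.56 V.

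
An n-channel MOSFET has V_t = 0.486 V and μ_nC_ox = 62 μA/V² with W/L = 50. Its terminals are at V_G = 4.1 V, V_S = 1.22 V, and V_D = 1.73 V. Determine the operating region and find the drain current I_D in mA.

V_GS = V_G − V_S = 4.1 − 1.22 = 2.88 V; V_DS = V_D − V_S = 1.73 − 1.22 = 0.51 V.
k_n = μ_nC_ox · (W/L) = 3.1 mA/V².
V_ov = V_GS − V_t = 2.88 − 0.486 = 2.39 V.
Since V_DS = 0.51 V < V_ov = 2.39 V, the device is in the triode region.
I_D = k_n [V_ov · V_DS − ½ V_DS²] = 3.1 × [2.39 × 0.51 − 0.5 × 0.51²] = 3.38 mA.

Triode; I_D = 3.38 mA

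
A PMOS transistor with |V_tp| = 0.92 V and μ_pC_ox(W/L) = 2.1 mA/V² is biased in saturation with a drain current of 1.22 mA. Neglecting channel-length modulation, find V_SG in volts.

V_SG = 2.00 V

In saturation I_D = ½ k_p (V_SG − |V_tp|)², so V_SG − |V_tp| = √(2 I_D / k_p) = √(2 × 1.22 / 2.1) = 1.08 V.
V_SG = 0.92 + 1.08 = 2 V.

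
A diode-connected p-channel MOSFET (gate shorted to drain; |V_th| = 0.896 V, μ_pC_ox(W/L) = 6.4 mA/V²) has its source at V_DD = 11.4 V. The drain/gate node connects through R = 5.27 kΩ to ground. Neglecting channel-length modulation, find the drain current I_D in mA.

I_D = 1.85 mA

With gate tied to drain, V_SG = V_SD ≥ V_SG − |V_th|, so the device is in saturation.
KCL at the drain: ½ k_p (V_SG − |V_th|)² = (V_DD − V_SG)/R.
Let x = V_SG − 0.896. Then 16.9 x² + x − 10.5 = 0, giving x = 0.76 V (positive root), so V_SG = 1.66 V.
I_D = (V_DD − V_SG)/R = (11.4 − 1.66) / 5.27 = 1.85 mA.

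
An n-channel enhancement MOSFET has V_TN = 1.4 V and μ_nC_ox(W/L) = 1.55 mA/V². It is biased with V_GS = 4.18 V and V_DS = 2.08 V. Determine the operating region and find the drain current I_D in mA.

V_ov = V_GS − V_TN = 4.18 − 1.4 = 2.78 V.
Since V_DS = 2.08 V < V_ov = 2.78 V, the device is in the triode region.
I_D = k_n [V_ov · V_DS − ½ V_DS²] = 1.55 × [2.78 × 2.08 − 0.5 × 2.08²] = 5.61 mA.

Triode; I_D = 5.61 mA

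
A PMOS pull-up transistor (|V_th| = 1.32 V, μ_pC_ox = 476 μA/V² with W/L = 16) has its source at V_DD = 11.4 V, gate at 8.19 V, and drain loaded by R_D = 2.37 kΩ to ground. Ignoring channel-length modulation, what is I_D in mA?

V_SG = V_DD − V_G = 11.4 − 8.19 = 3.21 V, so V_ov = 3.21 − 1.32 = 1.89 V.
k_p = μ_pC_ox · (W/L) = 7.616 mA/V².
Assume saturation: I_D = ½ k_p V_ov² = 0.5 × 7.616 × 1.89² = 13.6 mA, giving V_SD = V_DD − I_D R_D = 11.4 − 13.6 × 2.37 = -20.8 V.
But -20.8 V < V_ov = 1.89 V, so the device is actually in triode.
In triode I_D = k_p[V_ov V_SD − ½ V_SD²] and I_D = (V_DD − V_SD)/R_D. Equating: 9.02 V_SD² − 35.11 V_SD + 11.4 = 0, giving V_SD = 0.358 V (the root below V_ov).
I_D = (11.4 − 0.358) / 2.37 = 4.66 mA.

I_D = 4.66 mA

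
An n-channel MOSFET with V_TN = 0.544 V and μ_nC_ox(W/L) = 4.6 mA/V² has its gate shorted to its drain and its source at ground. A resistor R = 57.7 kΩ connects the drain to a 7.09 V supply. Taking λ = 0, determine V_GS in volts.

V_GS = 0.762 V

With gate tied to drain, V_GS = V_DS ≥ V_GS − V_TN, so the device is in saturation.
KCL at the drain: ½ k_n (V_GS − V_TN)² = (V_DD − V_GS)/R.
Let x = V_GS − 0.544. Then 133 x² + x − 6.546 = 0, giving x = 0.218 V (positive root), so V_GS = 0.762 V.
I_D = (V_DD − V_GS)/R = (7.09 − 0.762) / 57.7 = 0.11 mA.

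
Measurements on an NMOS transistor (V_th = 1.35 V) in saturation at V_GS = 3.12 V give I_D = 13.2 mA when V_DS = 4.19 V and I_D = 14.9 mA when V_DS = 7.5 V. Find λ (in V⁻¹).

With V_GS fixed, I_D ∝ (1 + λ V_DS) in saturation, so I_D2/I_D1 = (1 + λ V_DS2)/(1 + λ V_DS1).
14.9/13.2 = 1.129 = (1 + 7.5 λ)/(1 + 4.19 λ).
Solving: λ (I_D1 V_DS2 − I_D2 V_DS1) = I_D2 − I_D1, so λ = (14.9 − 13.2) / (13.2 × 7.5 − 14.9 × 4.19) = 1.7 / 36.6 = 0.0465 V⁻¹.

λ = 0.0465 V⁻¹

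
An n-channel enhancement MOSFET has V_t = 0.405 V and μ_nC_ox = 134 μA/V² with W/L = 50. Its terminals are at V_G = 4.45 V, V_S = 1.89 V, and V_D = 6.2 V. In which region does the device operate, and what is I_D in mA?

Saturation; I_D = 15.6 mA

V_GS = V_G − V_S = 4.45 − 1.89 = 2.56 V; V_DS = V_D − V_S = 6.2 − 1.89 = 4.31 V.
k_n = μ_nC_ox · (W/L) = 6.7 mA/V².
V_ov = V_GS − V_t = 2.56 − 0.405 = 2.16 V.
Since V_DS = 4.31 V ≥ V_ov = 2.16 V, the device is in saturation.
I_D = ½ k_n V_ov² = 0.5 × 6.7 × 2.16² = 15.6 mA.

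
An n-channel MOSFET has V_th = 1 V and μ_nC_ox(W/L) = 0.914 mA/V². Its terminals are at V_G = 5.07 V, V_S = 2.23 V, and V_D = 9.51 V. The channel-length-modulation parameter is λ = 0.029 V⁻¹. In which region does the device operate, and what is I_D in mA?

V_GS = V_G − V_S = 5.07 − 2.23 = 2.84 V; V_DS = V_D − V_S = 9.51 − 2.23 = 7.28 V.
V_ov = V_GS − V_th = 2.84 − 1 = 1.84 V.
Since V_DS = 7.28 V ≥ V_ov = 1.84 V, the device is in saturation.
I_D = ½ k_n V_ov² (1 + λ V_DS) = 0.5 × 0.914 × 1.84² × (1 + 0.029 × 7.28) = 1.87 mA.

Saturation; I_D = 1.87 mA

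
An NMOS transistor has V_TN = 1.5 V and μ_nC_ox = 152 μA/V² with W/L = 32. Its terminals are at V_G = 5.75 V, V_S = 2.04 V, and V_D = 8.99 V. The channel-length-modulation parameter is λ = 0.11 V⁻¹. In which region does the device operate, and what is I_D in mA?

Saturation; I_D = 21.0 mA

V_GS = V_G − V_S = 5.75 − 2.04 = 3.71 V; V_DS = V_D − V_S = 8.99 − 2.04 = 6.95 V.
k_n = μ_nC_ox · (W/L) = 4.864 mA/V².
V_ov = V_GS − V_TN = 3.71 − 1.5 = 2.21 V.
Since V_DS = 6.95 V ≥ V_ov = 2.21 V, the device is in saturation.
I_D = ½ k_n V_ov² (1 + λ V_DS) = 0.5 × 4.864 × 2.21² × (1 + 0.11 × 6.95) = 21 mA.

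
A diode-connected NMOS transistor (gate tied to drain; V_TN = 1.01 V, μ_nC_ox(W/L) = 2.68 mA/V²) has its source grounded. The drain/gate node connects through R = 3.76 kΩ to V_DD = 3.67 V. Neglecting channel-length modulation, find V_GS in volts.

With gate tied to drain, V_GS = V_DS ≥ V_GS − V_TN, so the device is in saturation.
KCL at the drain: ½ k_n (V_GS − V_TN)² = (V_DD − V_GS)/R.
Let x = V_GS − 1.01. Then 5.04 x² + x − 2.66 = 0, giving x = 0.634 V (positive root), so V_GS = 1.64 V.
I_D = (V_DD − V_GS)/R = (3.67 − 1.64) / 3.76 = 0.539 mA.

V_GS = 1.64 V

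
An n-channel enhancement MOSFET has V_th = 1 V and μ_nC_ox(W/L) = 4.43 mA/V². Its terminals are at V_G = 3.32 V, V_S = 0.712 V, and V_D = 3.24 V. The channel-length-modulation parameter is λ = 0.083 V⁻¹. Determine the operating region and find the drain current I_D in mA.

V_GS = V_G − V_S = 3.32 − 0.712 = 2.61 V; V_DS = V_D − V_S = 3.24 − 0.712 = 2.53 V.
V_ov = V_GS − V_th = 2.61 − 1 = 1.61 V.
Since V_DS = 2.53 V ≥ V_ov = 1.61 V, the device is in saturation.
I_D = ½ k_n V_ov² (1 + λ V_DS) = 0.5 × 4.43 × 1.61² × (1 + 0.083 × 2.53) = 6.93 mA.

Saturation; I_D = 6.93 mA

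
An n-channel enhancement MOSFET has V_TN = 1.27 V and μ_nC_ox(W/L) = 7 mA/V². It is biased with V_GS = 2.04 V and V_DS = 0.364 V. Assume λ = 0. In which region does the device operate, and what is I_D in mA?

V_ov = V_GS − V_TN = 2.04 − 1.27 = 0.77 V.
Since V_DS = 0.364 V < V_ov = 0.77 V, the device is in the triode region.
I_D = k_n [V_ov · V_DS − ½ V_DS²] = 7 × [0.77 × 0.364 − 0.5 × 0.364²] = 1.5 mA.

Triode; I_D = 1.50 mA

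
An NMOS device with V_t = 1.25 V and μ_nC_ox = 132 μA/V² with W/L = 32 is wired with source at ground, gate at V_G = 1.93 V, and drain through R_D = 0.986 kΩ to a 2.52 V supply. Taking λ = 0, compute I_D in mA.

V_GS = V_G = 1.93 V, so V_ov = 1.93 − 1.25 = 0.68 V.
k_n = μ_nC_ox · (W/L) = 4.224 mA/V².
Assume saturation: I_D = ½ k_n V_ov² = 0.5 × 4.224 × 0.68² = 0.977 mA, giving V_DS = V_DD − I_D R_D = 2.52 − 0.977 × 0.986 = 1.56 V.
V_DS = 1.56 V ≥ V_ov = 0.68 V, confirming saturation.

I_D = 0.977 mA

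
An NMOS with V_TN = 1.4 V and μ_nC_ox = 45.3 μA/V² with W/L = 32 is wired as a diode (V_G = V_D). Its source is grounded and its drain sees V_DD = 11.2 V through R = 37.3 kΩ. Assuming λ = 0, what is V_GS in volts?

V_GS = 1.98 V

With gate tied to drain, V_GS = V_DS ≥ V_GS − V_TN, so the device is in saturation.
k_n = μ_nC_ox · (W/L) = 1.45 mA/V².
KCL at the drain: ½ k_n (V_GS − V_TN)² = (V_DD − V_GS)/R.
Let x = V_GS − 1.4. Then 27 x² + x − 9.8 = 0, giving x = 0.584 V (positive root), so V_GS = 1.98 V.
I_D = (V_DD − V_GS)/R = (11.2 − 1.98) / 37.3 = 0.247 mA.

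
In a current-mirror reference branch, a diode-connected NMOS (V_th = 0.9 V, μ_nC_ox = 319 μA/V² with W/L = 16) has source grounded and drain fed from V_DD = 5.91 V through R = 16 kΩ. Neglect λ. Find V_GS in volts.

With gate tied to drain, V_GS = V_DS ≥ V_GS − V_th, so the device is in saturation.
k_n = μ_nC_ox · (W/L) = 5.104 mA/V².
KCL at the drain: ½ k_n (V_GS − V_th)² = (V_DD − V_GS)/R.
Let x = V_GS − 0.9. Then 40.8 x² + x − 5.01 = 0, giving x = 0.338 V (positive root), so V_GS = 1.24 V.
I_D = (V_DD − V_GS)/R = (5.91 − 1.24) / 16 = 0.292 mA.

V_GS = 1.24 V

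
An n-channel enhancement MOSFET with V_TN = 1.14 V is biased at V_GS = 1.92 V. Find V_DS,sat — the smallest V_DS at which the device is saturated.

The boundary between triode and saturation is V_DS = V_GS − V_TN = V_ov.
V_ov = 1.92 − 1.14 = 0.78 V.

V_DS,sat = 0.780 V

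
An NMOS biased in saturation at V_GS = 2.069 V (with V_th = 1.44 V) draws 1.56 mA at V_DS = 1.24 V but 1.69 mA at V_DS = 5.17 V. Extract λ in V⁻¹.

With V_GS fixed, I_D ∝ (1 + λ V_DS) in saturation, so I_D2/I_D1 = (1 + λ V_DS2)/(1 + λ V_DS1).
1.69/1.56 = 1.083 = (1 + 5.17 λ)/(1 + 1.24 λ).
Solving: λ (I_D1 V_DS2 − I_D2 V_DS1) = I_D2 − I_D1, so λ = (1.69 − 1.56) / (1.56 × 5.17 − 1.69 × 1.24) = 0.13 / 5.97 = 0.0218 V⁻¹.

λ = 0.0218 V⁻¹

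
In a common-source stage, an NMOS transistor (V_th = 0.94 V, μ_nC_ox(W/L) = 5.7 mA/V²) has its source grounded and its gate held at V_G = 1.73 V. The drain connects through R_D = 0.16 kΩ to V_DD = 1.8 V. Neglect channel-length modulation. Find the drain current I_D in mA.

I_D = 1.78 mA

V_GS = V_G = 1.73 V, so V_ov = 1.73 − 0.94 = 0.79 V.
Assume saturation: I_D = ½ k_n V_ov² = 0.5 × 5.7 × 0.79² = 1.78 mA, giving V_DS = V_DD − I_D R_D = 1.8 − 1.78 × 0.16 = 1.52 V.
V_DS = 1.52 V ≥ V_ov = 0.79 V, confirming saturation.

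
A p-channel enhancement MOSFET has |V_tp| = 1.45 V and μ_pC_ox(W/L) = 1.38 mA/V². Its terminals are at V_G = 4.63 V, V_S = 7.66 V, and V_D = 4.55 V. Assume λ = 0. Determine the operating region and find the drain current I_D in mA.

V_SG = V_S − V_G = 7.66 − 4.63 = 3.03 V; V_SD = V_S − V_D = 7.66 − 4.55 = 3.11 V.
V_ov = V_SG − |V_tp| = 3.03 − 1.45 = 1.58 V.
Since V_SD = 3.11 V ≥ V_ov = 1.58 V, the device is in saturation.
I_D = ½ k_p V_ov² = 0.5 × 1.38 × 1.58² = 1.72 mA.

Saturation; I_D = 1.72 mA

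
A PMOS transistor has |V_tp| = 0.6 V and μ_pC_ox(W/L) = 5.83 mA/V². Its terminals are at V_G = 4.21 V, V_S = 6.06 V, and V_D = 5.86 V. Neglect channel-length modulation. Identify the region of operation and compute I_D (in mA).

V_SG = V_S − V_G = 6.06 − 4.21 = 1.85 V; V_SD = V_S − V_D = 6.06 − 5.86 = 0.2 V.
V_ov = V_SG − |V_tp| = 1.85 − 0.6 = 1.25 V.
Since V_SD = 0.2 V < V_ov = 1.25 V, the device is in the triode region.
I_D = k_p [V_ov · V_SD − ½ V_SD²] = 5.83 × [1.25 × 0.2 − 0.5 × 0.2²] = 1.34 mA.

Triode; I_D = 1.34 mA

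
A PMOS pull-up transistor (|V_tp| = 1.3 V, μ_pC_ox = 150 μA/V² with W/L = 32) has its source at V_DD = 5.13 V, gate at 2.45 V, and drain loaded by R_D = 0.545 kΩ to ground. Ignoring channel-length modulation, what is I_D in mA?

V_SG = V_DD − V_G = 5.13 − 2.45 = 2.68 V, so V_ov = 2.68 − 1.3 = 1.38 V.
k_p = μ_pC_ox · (W/L) = 4.8 mA/V².
Assume saturation: I_D = ½ k_p V_ov² = 0.5 × 4.8 × 1.38² = 4.57 mA, giving V_SD = V_DD − I_D R_D = 5.13 − 4.57 × 0.545 = 2.64 V.
V_SD = 2.64 V ≥ V_ov = 1.38 V, confirming saturation.

I_D = 4.57 mA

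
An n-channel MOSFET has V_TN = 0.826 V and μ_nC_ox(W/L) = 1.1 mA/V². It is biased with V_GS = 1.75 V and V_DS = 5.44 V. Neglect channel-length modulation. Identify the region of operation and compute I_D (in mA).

Saturation; I_D = 0.470 mA

V_ov = V_GS − V_TN = 1.75 − 0.826 = 0.924 V.
Since V_DS = 5.44 V ≥ V_ov = 0.924 V, the device is in saturation.
I_D = ½ k_n V_ov² = 0.5 × 1.1 × 0.924² = 0.47 mA.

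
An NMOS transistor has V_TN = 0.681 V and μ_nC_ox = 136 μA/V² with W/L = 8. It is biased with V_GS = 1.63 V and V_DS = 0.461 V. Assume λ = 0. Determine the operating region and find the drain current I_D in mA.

k_n = μ_nC_ox · (W/L) = 1.088 mA/V².
V_ov = V_GS − V_TN = 1.63 − 0.681 = 0.949 V.
Since V_DS = 0.461 V < V_ov = 0.949 V, the device is in the triode region.
I_D = k_n [V_ov · V_DS − ½ V_DS²] = 1.088 × [0.949 × 0.461 − 0.5 × 0.461²] = 0.36 mA.

Triode; I_D = 0.360 mA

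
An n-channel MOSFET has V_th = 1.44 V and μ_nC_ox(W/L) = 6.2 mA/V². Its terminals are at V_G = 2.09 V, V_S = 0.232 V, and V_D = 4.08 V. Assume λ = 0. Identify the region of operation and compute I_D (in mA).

V_GS = V_G − V_S = 2.09 − 0.232 = 1.86 V; V_DS = V_D − V_S = 4.08 − 0.232 = 3.85 V.
V_ov = V_GS − V_th = 1.86 − 1.44 = 0.418 V.
Since V_DS = 3.85 V ≥ V_ov = 0.418 V, the device is in saturation.
I_D = ½ k_n V_ov² = 0.5 × 6.2 × 0.418² = 0.542 mA.

Saturation; I_D = 0.542 mA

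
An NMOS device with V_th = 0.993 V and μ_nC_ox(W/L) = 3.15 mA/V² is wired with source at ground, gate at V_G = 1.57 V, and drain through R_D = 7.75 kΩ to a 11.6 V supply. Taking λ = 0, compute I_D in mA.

I_D = 0.524 mA

V_GS = V_G = 1.57 V, so V_ov = 1.57 − 0.993 = 0.577 V.
Assume saturation: I_D = ½ k_n V_ov² = 0.5 × 3.15 × 0.577² = 0.524 mA, giving V_DS = V_DD − I_D R_D = 11.6 − 0.524 × 7.75 = 7.54 V.
V_DS = 7.54 V ≥ V_ov = 0.577 V, confirming saturation.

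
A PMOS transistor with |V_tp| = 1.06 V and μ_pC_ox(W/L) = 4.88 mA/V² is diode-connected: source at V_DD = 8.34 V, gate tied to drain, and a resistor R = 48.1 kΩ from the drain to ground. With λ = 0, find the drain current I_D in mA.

I_D = 0.146 mA

With gate tied to drain, V_SG = V_SD ≥ V_SG − |V_tp|, so the device is in saturation.
KCL at the drain: ½ k_p (V_SG − |V_tp|)² = (V_DD − V_SG)/R.
Let x = V_SG − 1.06. Then 117 x² + x − 7.28 = 0, giving x = 0.245 V (positive root), so V_SG = 1.3 V.
I_D = (V_DD − V_SG)/R = (8.34 − 1.3) / 48.1 = 0.146 mA.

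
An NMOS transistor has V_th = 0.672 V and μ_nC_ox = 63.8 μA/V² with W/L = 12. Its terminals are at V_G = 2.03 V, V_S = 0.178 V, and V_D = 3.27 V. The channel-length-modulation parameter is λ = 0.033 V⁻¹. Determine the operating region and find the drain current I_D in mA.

V_GS = V_G − V_S = 2.03 − 0.178 = 1.85 V; V_DS = V_D − V_S = 3.27 − 0.178 = 3.09 V.
k_n = μ_nC_ox · (W/L) = 0.7656 mA/V².
V_ov = V_GS − V_th = 1.85 − 0.672 = 1.18 V.
Since V_DS = 3.09 V ≥ V_ov = 1.18 V, the device is in saturation.
I_D = ½ k_n V_ov² (1 + λ V_DS) = 0.5 × 0.7656 × 1.18² × (1 + 0.033 × 3.09) = 0.587 mA.

Saturation; I_D = 0.587 mA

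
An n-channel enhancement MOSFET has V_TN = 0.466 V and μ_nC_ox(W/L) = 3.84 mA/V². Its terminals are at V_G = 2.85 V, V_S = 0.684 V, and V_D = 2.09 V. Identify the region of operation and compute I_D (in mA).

Triode; I_D = 5.38 mA

V_GS = V_G − V_S = 2.85 − 0.684 = 2.17 V; V_DS = V_D − V_S = 2.09 − 0.684 = 1.41 V.
V_ov = V_GS − V_TN = 2.17 − 0.466 = 1.7 V.
Since V_DS = 1.41 V < V_ov = 1.7 V, the device is in the triode region.
I_D = k_n [V_ov · V_DS − ½ V_DS²] = 3.84 × [1.7 × 1.41 − 0.5 × 1.41²] = 5.38 mA.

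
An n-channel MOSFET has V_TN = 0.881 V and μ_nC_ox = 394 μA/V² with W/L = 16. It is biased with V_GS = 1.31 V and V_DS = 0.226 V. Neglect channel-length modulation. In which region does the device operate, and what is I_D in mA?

k_n = μ_nC_ox · (W/L) = 6.304 mA/V².
V_ov = V_GS − V_TN = 1.31 − 0.881 = 0.429 V.
Since V_DS = 0.226 V < V_ov = 0.429 V, the device is in the triode region.
I_D = k_n [V_ov · V_DS − ½ V_DS²] = 6.304 × [0.429 × 0.226 − 0.5 × 0.226²] = 0.45 mA.

Triode; I_D = 0.450 mA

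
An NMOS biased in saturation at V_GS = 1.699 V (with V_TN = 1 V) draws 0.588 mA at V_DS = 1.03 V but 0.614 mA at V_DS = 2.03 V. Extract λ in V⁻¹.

With V_GS fixed, I_D ∝ (1 + λ V_DS) in saturation, so I_D2/I_D1 = (1 + λ V_DS2)/(1 + λ V_DS1).
0.614/0.588 = 1.044 = (1 + 2.03 λ)/(1 + 1.03 λ).
Solving: λ (I_D1 V_DS2 − I_D2 V_DS1) = I_D2 − I_D1, so λ = (0.614 − 0.588) / (0.588 × 2.03 − 0.614 × 1.03) = 0.026 / 0.561 = 0.0463 V⁻¹.

λ = 0.0463 V⁻¹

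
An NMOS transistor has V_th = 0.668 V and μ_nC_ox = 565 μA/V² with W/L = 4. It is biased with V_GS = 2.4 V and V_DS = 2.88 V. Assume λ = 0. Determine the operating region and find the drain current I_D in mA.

Saturation; I_D = 3.39 mA

k_n = μ_nC_ox · (W/L) = 2.26 mA/V².
V_ov = V_GS − V_th = 2.4 − 0.668 = 1.73 V.
Since V_DS = 2.88 V ≥ V_ov = 1.73 V, the device is in saturation.
I_D = ½ k_n V_ov² = 0.5 × 2.26 × 1.73² = 3.39 mA.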